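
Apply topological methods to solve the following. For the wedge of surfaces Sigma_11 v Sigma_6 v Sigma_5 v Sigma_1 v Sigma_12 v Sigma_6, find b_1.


For a wedge X v Y: reduced H_k(X v Y) = H_k(X) + H_k(Y).
Each Sigma_g contributes b_1 = 2g.
b_1 = 22 + 12 + 10 + 2 + 24 + 12 = 82

82


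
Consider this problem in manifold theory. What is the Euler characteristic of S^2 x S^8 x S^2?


chi is multiplicative: chi(X x Y) = chi(X) chi(Y).
Each even-dim sphere has chi = 2. There are 3 factors.
chi = 2^3 = 8

8


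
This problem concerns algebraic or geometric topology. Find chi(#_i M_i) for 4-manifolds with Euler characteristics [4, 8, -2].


For n-manifolds: chi(A#B) = chi(A) + chi(B) - chi(S^4).
chi(S^4) = 1 + (-1)^4 = 2.
chi(#) = (sum chi_i) - (3-1)*chi(S^4) = 10 - 2*2 = 6

6


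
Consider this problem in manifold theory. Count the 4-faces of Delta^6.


Delta^6 has 6+1 vertices. A 4-face is a choice of 4+1 vertices.
f_4 = C(6+1, 4+1) = C(7,5) = 21

21


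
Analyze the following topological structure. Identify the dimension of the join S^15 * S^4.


Join of spheres: S^m * S^n = S^{m+n+1}.
dim = 15 + 4 + 1 = 20

20


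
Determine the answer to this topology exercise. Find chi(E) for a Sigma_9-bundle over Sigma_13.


For a fiber bundle F -> E -> B (with CW structure): chi(E) = chi(B) * chi(F).
chi(Sigma_13) = -24, chi(Sigma_9) = -16.
chi(E) = (-24) * (-16) = 384

384


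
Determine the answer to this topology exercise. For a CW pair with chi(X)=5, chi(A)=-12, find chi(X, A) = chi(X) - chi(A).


Relative Euler characteristic: chi(X, A) = chi(X) - chi(A).
= 5 - (-12) = 17

17


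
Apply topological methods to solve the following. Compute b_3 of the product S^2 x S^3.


Each S^d has Poincare polynomial 1 + t^d.
The product S^2 x S^3 has Poincare polynomial prod(1+t^d_i).
Expanding: b_0=1, b_2=1, b_3=1, b_5=1.
b_3 = 1

1


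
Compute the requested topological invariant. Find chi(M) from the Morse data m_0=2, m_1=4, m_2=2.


Morse theory: chi(M) = sum_k (-1)^k m_k where m_k = #(index-k critical points).
= (2) + (-4) + (2) = 0

0


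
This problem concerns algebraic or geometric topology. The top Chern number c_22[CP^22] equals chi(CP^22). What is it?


For any closed oriented manifold, <e(TM),[M]> = chi(M).
chi(CP^22) = 22+1 = 23

23


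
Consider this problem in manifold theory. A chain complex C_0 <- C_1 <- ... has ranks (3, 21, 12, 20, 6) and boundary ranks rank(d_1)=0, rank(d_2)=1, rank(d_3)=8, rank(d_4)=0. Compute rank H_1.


rank H_k = rank(ker d_k) - rank(im d_{k+1}).
rank(ker d_1) = rank(C_1) - rank(d_1) = 21 - 0 = 21.
rank(im d_{1+1}) = 1.
rank H_1 = 21 - 1 = 20

20


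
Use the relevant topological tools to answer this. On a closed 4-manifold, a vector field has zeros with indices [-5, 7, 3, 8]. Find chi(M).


Poincare-Hopf: chi(M) = sum of indices of zeros.
chi = (-5) + (7) + (3) + (8) = 13

13


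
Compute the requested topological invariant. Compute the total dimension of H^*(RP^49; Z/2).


H^k(RP^49; Z/2) = Z/2 for each 0 <= k <= 49.
Total dimension = 49 + 1 = 50

50


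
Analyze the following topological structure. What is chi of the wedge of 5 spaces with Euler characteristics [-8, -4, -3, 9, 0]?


chi(A v B) = chi(A) + chi(B) - 1 (one point identified).
For 5 spaces: chi = (sum chi_i) - (5 - 1).
sum = -6; chi = -6 - 4 = -10

-10


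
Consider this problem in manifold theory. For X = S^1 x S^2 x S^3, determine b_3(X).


Each S^d has Poincare polynomial 1 + t^d.
The product S^1 x S^2 x S^3 has Poincare polynomial prod(1+t^d_i).
Expanding: b_0=1, b_1=1, b_2=1, b_3=2, b_4=1, b_5=1, b_6=1.
b_3 = 2

2


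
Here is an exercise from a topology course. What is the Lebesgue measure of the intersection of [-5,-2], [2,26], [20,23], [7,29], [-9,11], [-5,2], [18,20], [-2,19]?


Intersection = [max(a_i), min(b_i)] = [20, -2].
Since 20 > -2, the intersection is empty.
Length = 0

0


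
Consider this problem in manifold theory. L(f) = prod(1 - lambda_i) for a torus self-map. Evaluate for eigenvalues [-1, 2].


For a torus self-map: L(f) = det(I - A) where A acts on H_1.
L(f) = (1--1) * (1-2) = 2 * -1 = -2

-2


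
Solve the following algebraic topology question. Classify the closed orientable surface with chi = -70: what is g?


chi = 2 - 2g for closed orientable surfaces.
-70 = 2 - 2g
2g = 2 - (-70) = 72
g = 36

36


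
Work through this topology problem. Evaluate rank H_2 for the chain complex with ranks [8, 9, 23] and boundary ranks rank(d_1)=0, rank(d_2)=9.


rank H_k = rank(ker d_k) - rank(im d_{k+1}).
rank(ker d_2) = rank(C_2) - rank(d_2) = 23 - 9 = 14.
rank(im d_{2+1}) = 0.
rank H_2 = 14 - 0 = 14

14


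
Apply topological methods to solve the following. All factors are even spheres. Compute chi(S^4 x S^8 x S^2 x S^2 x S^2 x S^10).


chi is multiplicative: chi(X x Y) = chi(X) chi(Y).
Each even-dim sphere has chi = 2. There are 6 factors.
chi = 2^6 = 64

64


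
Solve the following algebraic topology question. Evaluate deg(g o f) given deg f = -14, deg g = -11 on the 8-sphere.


Degree is multiplicative under composition: deg(g o f) = deg(g) * deg(f).
= -11 * -14 = 154

154


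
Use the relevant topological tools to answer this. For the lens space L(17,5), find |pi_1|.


pi_1(L(p,q)) = Z/pZ for any q coprime to p.
|pi_1(L(17,5))| = 17

17


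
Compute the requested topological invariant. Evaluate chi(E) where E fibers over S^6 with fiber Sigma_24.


chi(S^6) = 2 (n even), chi(Sigma_24) = 2 - 2*24 = -46.
chi(E) = 2 * (-46) = -92

-92


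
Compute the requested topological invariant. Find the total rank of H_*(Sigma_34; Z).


For Sigma_34: b_0 = 1, b_1 = 2g = 68, b_2 = 1.
Total = 1 + 68 + 1 = 70

70


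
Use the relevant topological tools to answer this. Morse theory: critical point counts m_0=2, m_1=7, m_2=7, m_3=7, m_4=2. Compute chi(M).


Morse theory: chi(M) = sum_k (-1)^k m_k where m_k = #(index-k critical points).
= (2) + (-7) + (7) + (-7) + (2) = -3

-3


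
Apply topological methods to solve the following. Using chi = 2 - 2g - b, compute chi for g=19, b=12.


For a compact orientable surface with genus g and b boundary components: chi = 2 - 2g - b.
chi = 2 - 2*19 - 12 = 2 - 38 - 12 = -48

-48


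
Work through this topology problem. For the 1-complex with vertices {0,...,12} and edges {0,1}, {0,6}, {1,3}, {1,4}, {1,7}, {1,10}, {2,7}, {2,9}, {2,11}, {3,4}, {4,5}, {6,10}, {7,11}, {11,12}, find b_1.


b_1 = E - V + (number of components).
E = 14, V = 13, components = 2.
b_1 = 14 - 13 + 2 = 3

3


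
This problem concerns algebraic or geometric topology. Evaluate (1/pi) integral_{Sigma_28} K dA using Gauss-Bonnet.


Gauss-Bonnet: integral K dA = 2*pi*chi(M).
chi(Sigma_28) = 2 - 2*28 = -54.
(integral K dA)/pi = 2*chi = 2*(-54) = -108

-108


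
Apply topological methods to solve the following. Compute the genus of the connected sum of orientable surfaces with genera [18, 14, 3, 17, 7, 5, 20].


Genus is additive under connected sum of orientable surfaces.
g = 18 + 14 + 3 + 17 + 7 + 5 + 20 = 84

84


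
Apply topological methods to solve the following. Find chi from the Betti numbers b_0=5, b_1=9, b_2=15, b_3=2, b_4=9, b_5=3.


chi = sum_k (-1)^k b_k.
= (5) + (-9) + (15) + (-2) + (9) + (-3)
= 15

15


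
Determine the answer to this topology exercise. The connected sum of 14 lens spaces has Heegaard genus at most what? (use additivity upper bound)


Heegaard genus satisfies g(A#B) <= g(A) + g(B).
Each lens space has g = 1.
Upper bound: 14 * 1 = 14

14


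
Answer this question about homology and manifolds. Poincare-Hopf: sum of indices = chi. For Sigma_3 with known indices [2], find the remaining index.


Poincare-Hopf: sum of indices = chi(M).
chi(Sigma_3) = 2 - 2*3 = -4.
Sum of known indices = 2.
x = chi - (sum known) = -4 - (2) = -6

-6


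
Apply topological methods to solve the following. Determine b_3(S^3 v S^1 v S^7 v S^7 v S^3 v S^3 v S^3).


For a wedge of spheres, H_k (k>0) is free on one generator per sphere of dimension k.
Spheres of dimension 3: count = 4.
b_3 = 4

4


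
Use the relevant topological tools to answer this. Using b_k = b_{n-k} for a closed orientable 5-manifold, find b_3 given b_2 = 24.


Poincare duality for closed orientable n-manifolds: b_k = b_{n-k}.
Here n = 5, so b_3 = b_2 = 24

24


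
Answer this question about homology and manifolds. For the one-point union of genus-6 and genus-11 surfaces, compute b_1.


For a wedge: H_1(A v B) = H_1(A) + H_1(B).
b_1(Sigma_6) = 12, b_1(Sigma_11) = 22.
b_1 = 12 + 22 = 34

34


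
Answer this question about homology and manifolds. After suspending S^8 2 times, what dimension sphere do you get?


Each suspension raises dimension by 1: Sigma S^n = S^{n+1}.
Sigma^2 S^8 = S^{8+2} = S^10

10


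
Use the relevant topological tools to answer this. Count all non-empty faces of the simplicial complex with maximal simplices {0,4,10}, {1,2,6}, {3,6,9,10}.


Each maximal simplex on m vertices has 2^m - 1 nonempty faces.
Take the union (dedupe shared faces).
Total distinct faces = 27

27


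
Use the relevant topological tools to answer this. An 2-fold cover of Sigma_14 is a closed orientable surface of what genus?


For an n-sheeted cover: chi(E) = n * chi(B).
chi(Sigma_14) = 2 - 2*14 = -26.
chi(E) = 2 * (-26) = -52.
genus(E) = (2 - chi(E))/2 = (2 - (-52))/2 = 54/2 = 27

27


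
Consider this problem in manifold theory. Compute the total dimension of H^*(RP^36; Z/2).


H^k(RP^36; Z/2) = Z/2 for each 0 <= k <= 36.
Total dimension = 36 + 1 = 37

37


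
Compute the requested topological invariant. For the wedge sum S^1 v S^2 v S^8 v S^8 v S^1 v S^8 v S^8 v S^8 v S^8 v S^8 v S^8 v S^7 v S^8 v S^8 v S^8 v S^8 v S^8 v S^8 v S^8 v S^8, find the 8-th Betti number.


For a wedge of spheres, H_k (k>0) is free on one generator per sphere of dimension k.
Spheres of dimension 8: count = 16.
b_8 = 16

16


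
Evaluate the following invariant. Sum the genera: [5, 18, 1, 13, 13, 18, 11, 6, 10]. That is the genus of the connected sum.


Genus is additive under connected sum of orientable surfaces.
g = 5 + 18 + 1 + 13 + 13 + 18 + 11 + 6 + 10 = 95

95


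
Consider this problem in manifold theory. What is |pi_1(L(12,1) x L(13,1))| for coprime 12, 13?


pi_1(X x Y) = pi_1(X) x pi_1(Y).
pi_1(L(12,1)) = Z/12, pi_1(L(13,1)) = Z/13.
|Z/12 x Z/13| = 12 * 13 = 156

156


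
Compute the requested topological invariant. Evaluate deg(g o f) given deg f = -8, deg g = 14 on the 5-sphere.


Degree is multiplicative under composition: deg(g o f) = deg(g) * deg(f).
= 14 * -8 = -112

-112


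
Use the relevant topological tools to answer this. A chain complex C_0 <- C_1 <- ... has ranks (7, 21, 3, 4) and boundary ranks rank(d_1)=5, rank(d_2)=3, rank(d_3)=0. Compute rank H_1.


rank H_k = rank(ker d_k) - rank(im d_{k+1}).
rank(ker d_1) = rank(C_1) - rank(d_1) = 21 - 5 = 16.
rank(im d_{1+1}) = 3.
rank H_1 = 16 - 3 = 13

13


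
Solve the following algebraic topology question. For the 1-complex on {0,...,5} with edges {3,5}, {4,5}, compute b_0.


Run DFS/union-find over 6 vertices.
V = 6, E = 2.
Number of components = 4

4


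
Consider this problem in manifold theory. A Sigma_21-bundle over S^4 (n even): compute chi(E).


chi(S^4) = 2 (n even), chi(Sigma_21) = 2 - 2*21 = -40.
chi(E) = 2 * (-40) = -80

-80


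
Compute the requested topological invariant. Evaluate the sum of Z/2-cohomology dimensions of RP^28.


H^k(RP^28; Z/2) = Z/2 for each 0 <= k <= 28.
Total dimension = 28 + 1 = 29

29


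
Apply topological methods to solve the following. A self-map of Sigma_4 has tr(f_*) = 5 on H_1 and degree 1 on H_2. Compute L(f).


L(f) = tr(f_0*) - tr(f_1*) + tr(f_2*).
= 1 - (5) + (1)
= -3

-3


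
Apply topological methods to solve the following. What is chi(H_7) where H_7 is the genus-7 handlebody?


A genus-g handlebody deformation retracts to a wedge of g circles.
chi(vee_g S^1) = 1 - g.
chi(H_7) = 1 - 7 = -6

-6


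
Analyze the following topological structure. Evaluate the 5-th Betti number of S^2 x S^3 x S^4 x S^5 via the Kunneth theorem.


Each S^d has Poincare polynomial 1 + t^d.
The product S^2 x S^3 x S^4 x S^5 has Poincare polynomial prod(1+t^d_i).
Expanding: b_0=1, b_2=1, b_3=1, b_4=1, b_5=2, b_6=1, b_7=2, b_8=1, b_9=2, b_10=1, b_11=1, b_12=1, b_14=1.
b_5 = 2

2


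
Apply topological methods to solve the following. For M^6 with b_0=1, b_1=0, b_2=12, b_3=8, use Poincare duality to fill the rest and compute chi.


By Poincare duality b_k = b_{6-k}, so full Betti numbers: b_0=1, b_1=0, b_2=12, b_3=8, b_4=12, b_5=0, b_6=1.
chi = sum (-1)^k b_k = 18

18


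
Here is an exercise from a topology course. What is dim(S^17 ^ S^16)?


S^m ^ S^n = S^{m+n}.
k = 17 + 16 = 33

33


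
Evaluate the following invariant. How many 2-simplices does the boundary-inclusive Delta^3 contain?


Delta^3 has 3+1 vertices. A 2-face is a choice of 2+1 vertices.
f_2 = C(3+1, 2+1) = C(4,3) = 4

4


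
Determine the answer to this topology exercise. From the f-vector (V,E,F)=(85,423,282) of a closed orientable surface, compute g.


chi = V - E + F = 85 - 423 + 282 = -56
For orientable closed surface: chi = 2 - 2g, so g = (2 - chi)/2.
g = (2 - (-56)) / 2 = 58 / 2 = 29

29


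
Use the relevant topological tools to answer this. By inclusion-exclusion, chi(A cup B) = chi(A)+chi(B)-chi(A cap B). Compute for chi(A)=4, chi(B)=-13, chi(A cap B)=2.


chi(A cup B) = chi(A) + chi(B) - chi(A cap B)
= 4 + (-13) - (2)
= -11

-11


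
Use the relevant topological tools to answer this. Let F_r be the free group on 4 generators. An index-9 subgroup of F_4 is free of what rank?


Nielsen-Schreier: an index-n subgroup of F_r is free of rank 1 + n(r-1).
Equivalently: chi(cover) = n*chi(base); chi(vee_r S^1) = 1 - 4 = -3.
chi(E) = 9*(-3) = -27; rank = 1 - chi(E) = 1 - (-27) = 28.
rank = 1 + 9*(4-1) = 1 + 27 = 28

28


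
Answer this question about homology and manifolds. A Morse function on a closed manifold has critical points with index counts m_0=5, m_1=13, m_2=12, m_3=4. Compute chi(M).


Morse theory: chi(M) = sum_k (-1)^k m_k where m_k = #(index-k critical points).
= (5) + (-13) + (12) + (-4) = 0

0


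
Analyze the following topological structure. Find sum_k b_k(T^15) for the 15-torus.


b_k(T^15) = C(15,k), so the sum over k is sum_k C(15,k) = 2^15.
Total = 2^15 = 32768

32768


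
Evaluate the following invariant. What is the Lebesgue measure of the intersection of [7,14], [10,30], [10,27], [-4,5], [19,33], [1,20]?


Intersection = [max(a_i), min(b_i)] = [19, 5].
Since 19 > 5, the intersection is empty.
Length = 0

0


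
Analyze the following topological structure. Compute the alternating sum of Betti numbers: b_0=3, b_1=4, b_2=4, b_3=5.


chi = sum_k (-1)^k b_k.
= (3) + (-4) + (4) + (-5)
= -2

-2


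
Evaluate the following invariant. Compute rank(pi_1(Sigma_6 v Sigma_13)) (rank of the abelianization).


For a wedge: H_1(A v B) = H_1(A) + H_1(B).
b_1(Sigma_6) = 12, b_1(Sigma_13) = 26.
b_1 = 12 + 26 = 38

38


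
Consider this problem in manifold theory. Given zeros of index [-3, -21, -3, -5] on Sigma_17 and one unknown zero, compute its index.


Poincare-Hopf: sum of indices = chi(M).
chi(Sigma_17) = 2 - 2*17 = -32.
Sum of known indices = -32.
x = chi - (sum known) = -32 - (-32) = 0

0


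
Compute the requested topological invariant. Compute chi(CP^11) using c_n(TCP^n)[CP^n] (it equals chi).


For any closed oriented manifold, <e(TM),[M]> = chi(M).
chi(CP^11) = 11+1 = 12

12


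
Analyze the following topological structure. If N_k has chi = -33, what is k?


chi = 2 - k for closed non-orientable surfaces with k crosscaps.
-33 = 2 - k
k = 2 - (-33) = 35

35


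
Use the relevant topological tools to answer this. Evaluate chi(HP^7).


HP^7 has one cell in each dimension 0, 4, ..., 4*7 (7+1 cells, all even-dim).
chi = 7 + 1 = 8

8


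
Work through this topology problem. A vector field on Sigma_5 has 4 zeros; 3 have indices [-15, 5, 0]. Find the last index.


Poincare-Hopf: sum of indices = chi(M).
chi(Sigma_5) = 2 - 2*5 = -8.
Sum of known indices = -10.
x = chi - (sum known) = -8 - (-10) = 2

2


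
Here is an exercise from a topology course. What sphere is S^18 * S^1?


Join of spheres: S^m * S^n = S^{m+n+1}.
dim = 18 + 1 + 1 = 20

20


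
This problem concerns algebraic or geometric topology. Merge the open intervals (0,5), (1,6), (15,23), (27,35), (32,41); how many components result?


Sort and merge overlapping open intervals.
Merged: (0,6), (15,23), (27,41).
Number of components = 3

3


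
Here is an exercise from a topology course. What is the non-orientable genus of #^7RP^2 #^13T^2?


Since a >= 1, the sum is non-orientable; each T^2 can be replaced by RP^2 # RP^2 (since T^2#RP^2 = 3RP^2).
Total crosscaps k = 7 + 2*13 = 33.
Check via chi: chi = 7*1 + 13*0 - (7+13-1)*2 = -31 = 2 - k = -31. Consistent.

33


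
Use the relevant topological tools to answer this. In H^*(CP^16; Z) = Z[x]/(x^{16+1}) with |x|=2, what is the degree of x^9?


|x| = 2 in H^*(CP^n).
|x^9| = 9 * |x| = 9 * 2 = 18

18


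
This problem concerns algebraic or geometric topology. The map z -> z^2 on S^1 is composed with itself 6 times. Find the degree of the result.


deg(f) = 2. Degree is multiplicative: deg(f^6) = (deg f)^6.
deg(f^6) = (2)^6 = 64

64


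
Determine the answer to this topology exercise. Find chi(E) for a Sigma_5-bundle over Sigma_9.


For a fiber bundle F -> E -> B (with CW structure): chi(E) = chi(B) * chi(F).
chi(Sigma_9) = -16, chi(Sigma_5) = -8.
chi(E) = (-16) * (-8) = 128

128


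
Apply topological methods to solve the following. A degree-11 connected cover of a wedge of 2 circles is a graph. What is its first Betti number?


Nielsen-Schreier: an index-n subgroup of F_r is free of rank 1 + n(r-1).
Equivalently: chi(cover) = n*chi(base); chi(vee_r S^1) = 1 - 2 = -1.
chi(E) = 11*(-1) = -11; rank = 1 - chi(E) = 1 - (-11) = 12.
rank = 1 + 11*(2-1) = 1 + 11 = 12

12


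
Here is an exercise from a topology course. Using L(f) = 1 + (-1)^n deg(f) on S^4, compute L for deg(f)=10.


On S^4: L(f) = tr(f_0*) + (-1)^4 tr(f_4*) = 1 + (-1)^4 * deg(f).
L(f) = 1 + (-1)^4 * 10 = 1 + 10 = 11

11


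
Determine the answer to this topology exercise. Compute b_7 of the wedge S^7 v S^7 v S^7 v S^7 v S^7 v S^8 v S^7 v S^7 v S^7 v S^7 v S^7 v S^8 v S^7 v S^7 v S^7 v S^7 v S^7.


For a wedge of spheres, H_k (k>0) is free on one generator per sphere of dimension k.
Spheres of dimension 7: count = 15.
b_7 = 15

15


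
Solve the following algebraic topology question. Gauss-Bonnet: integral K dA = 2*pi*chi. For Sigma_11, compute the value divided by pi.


Gauss-Bonnet: integral K dA = 2*pi*chi(M).
chi(Sigma_11) = 2 - 2*11 = -20.
(integral K dA)/pi = 2*chi = 2*(-20) = -40

-40


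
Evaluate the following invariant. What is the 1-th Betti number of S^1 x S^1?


Each S^d has Poincare polynomial 1 + t^d.
The product S^1 x S^1 has Poincare polynomial prod(1+t^d_i).
Expanding: b_0=1, b_1=2, b_2=1.
b_1 = 2

2


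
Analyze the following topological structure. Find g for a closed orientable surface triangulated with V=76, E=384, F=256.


chi = V - E + F = 76 - 384 + 256 = -52
For orientable closed surface: chi = 2 - 2g, so g = (2 - chi)/2.
g = (2 - (-52)) / 2 = 54 / 2 = 27

27


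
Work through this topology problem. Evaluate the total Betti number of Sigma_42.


For Sigma_42: b_0 = 1, b_1 = 2g = 84, b_2 = 1.
Total = 1 + 84 + 1 = 86

86


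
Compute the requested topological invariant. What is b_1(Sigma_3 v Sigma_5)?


For a wedge: H_1(A v B) = H_1(A) + H_1(B).
b_1(Sigma_3) = 6, b_1(Sigma_5) = 10.
b_1 = 6 + 10 = 16

16


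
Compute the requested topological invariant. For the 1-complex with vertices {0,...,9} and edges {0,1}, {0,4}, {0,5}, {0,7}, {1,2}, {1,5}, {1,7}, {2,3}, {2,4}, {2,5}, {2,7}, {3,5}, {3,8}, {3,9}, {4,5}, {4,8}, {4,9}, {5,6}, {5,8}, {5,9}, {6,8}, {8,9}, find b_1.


b_1 = E - V + (number of components).
E = 22, V = 10, components = 1.
b_1 = 22 - 10 + 1 = 13

13


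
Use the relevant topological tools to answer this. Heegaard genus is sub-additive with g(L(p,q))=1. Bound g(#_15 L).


Heegaard genus satisfies g(A#B) <= g(A) + g(B).
Each lens space has g = 1.
Upper bound: 15 * 1 = 15

15


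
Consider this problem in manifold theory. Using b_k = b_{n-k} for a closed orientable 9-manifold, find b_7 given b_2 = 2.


Poincare duality for closed orientable n-manifolds: b_k = b_{n-k}.
Here n = 9, so b_7 = b_2 = 2

2


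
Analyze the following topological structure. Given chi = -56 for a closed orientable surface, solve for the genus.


chi = 2 - 2g for closed orientable surfaces.
-56 = 2 - 2g
2g = 2 - (-56) = 58
g = 29

29


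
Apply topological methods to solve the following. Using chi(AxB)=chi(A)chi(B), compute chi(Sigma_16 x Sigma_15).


chi(Sigma_16) = 2 - 2*16 = -30
chi(Sigma_15) = 2 - 2*15 = -28
chi(product) = (-30) * (-28) = 840

840


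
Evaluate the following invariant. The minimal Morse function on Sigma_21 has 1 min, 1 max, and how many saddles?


A perfect Morse function has m_k = b_k.
For Sigma_21: b_0=1, b_1=2g=42, b_2=1.
Saddles m_1 = 2g = 42

42


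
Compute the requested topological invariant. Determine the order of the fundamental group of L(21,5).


pi_1(L(p,q)) = Z/pZ for any q coprime to p.
|pi_1(L(21,5))| = 21

21


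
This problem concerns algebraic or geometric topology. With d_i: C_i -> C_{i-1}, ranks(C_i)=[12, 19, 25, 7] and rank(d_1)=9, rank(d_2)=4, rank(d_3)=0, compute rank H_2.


rank H_k = rank(ker d_k) - rank(im d_{k+1}).
rank(ker d_2) = rank(C_2) - rank(d_2) = 25 - 4 = 21.
rank(im d_{2+1}) = 0.
rank H_2 = 21 - 0 = 21

21


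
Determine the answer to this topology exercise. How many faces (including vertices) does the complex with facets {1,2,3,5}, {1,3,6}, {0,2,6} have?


Each maximal simplex on m vertices has 2^m - 1 nonempty faces.
Take the union (dedupe shared faces).
Total distinct faces = 24

24


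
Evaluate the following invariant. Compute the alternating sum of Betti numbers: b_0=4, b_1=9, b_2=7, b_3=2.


chi = sum_k (-1)^k b_k.
= (4) + (-9) + (7) + (-2)
= 0

0


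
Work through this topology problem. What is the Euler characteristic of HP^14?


HP^14 has one cell in each dimension 0, 4, ..., 4*14 (14+1 cells, all even-dim).
chi = 14 + 1 = 15

15


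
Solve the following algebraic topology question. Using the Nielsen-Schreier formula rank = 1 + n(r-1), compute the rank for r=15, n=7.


Nielsen-Schreier: an index-n subgroup of F_r is free of rank 1 + n(r-1).
Equivalently: chi(cover) = n*chi(base); chi(vee_r S^1) = 1 - 15 = -14.
chi(E) = 7*(-14) = -98; rank = 1 - chi(E) = 1 - (-98) = 99.
rank = 1 + 7*(15-1) = 1 + 98 = 99

99


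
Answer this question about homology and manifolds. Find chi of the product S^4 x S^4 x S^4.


chi is multiplicative: chi(X x Y) = chi(X) chi(Y).
Each even-dim sphere has chi = 2. There are 3 factors.
chi = 2^3 = 8

8


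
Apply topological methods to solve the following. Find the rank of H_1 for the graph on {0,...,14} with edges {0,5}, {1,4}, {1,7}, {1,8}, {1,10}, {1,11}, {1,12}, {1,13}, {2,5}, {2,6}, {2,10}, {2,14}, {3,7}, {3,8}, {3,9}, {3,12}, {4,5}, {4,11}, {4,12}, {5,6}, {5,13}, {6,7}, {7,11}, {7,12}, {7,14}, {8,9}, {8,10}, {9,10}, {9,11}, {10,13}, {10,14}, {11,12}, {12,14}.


b_1 = E - V + (number of components).
E = 33, V = 15, components = 1.
b_1 = 33 - 15 + 1 = 19

19


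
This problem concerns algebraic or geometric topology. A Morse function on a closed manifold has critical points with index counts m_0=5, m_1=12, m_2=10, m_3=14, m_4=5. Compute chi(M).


Morse theory: chi(M) = sum_k (-1)^k m_k where m_k = #(index-k critical points).
= (5) + (-12) + (10) + (-14) + (5) = -6

-6


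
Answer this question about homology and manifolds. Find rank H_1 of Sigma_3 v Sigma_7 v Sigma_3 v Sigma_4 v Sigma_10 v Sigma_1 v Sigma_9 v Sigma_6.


For a wedge X v Y: reduced H_k(X v Y) = H_k(X) + H_k(Y).
Each Sigma_g contributes b_1 = 2g.
b_1 = 6 + 14 + 6 + 8 + 20 + 2 + 18 + 12 = 86

86


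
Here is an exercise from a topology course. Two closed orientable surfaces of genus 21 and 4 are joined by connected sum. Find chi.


chi(Sigma_21) = 2 - 2*21 = -40
chi(Sigma_4) = 2 - 2*4 = -6
For surfaces: chi(A#B) = chi(A) + chi(B) - 2.
chi = -40 + -6 - 2 = -48

-48


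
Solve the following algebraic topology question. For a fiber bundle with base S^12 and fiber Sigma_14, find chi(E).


chi(S^12) = 2 (n even), chi(Sigma_14) = 2 - 2*14 = -26.
chi(E) = 2 * (-26) = -52

-52


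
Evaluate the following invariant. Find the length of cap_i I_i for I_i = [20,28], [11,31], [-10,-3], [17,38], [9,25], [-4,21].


Intersection = [max(a_i), min(b_i)] = [20, -3].
Since 20 > -3, the intersection is empty.
Length = 0

0


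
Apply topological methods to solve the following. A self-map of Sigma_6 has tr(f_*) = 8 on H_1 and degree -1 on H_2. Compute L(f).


L(f) = tr(f_0*) - tr(f_1*) + tr(f_2*).
= 1 - (8) + (-1)
= -8

-8


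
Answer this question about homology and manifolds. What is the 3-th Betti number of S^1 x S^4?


Each S^d has Poincare polynomial 1 + t^d.
The product S^1 x S^4 has Poincare polynomial prod(1+t^d_i).
Expanding: b_0=1, b_1=1, b_4=1, b_5=1.
b_3 = 0

0


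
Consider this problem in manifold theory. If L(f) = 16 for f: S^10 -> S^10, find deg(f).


L(f) = 1 + (-1)^10 deg(f) on S^10.
16 = 1 + (-1)^10 * deg(f)
(-1)^10 * deg(f) = 15
deg(f) = 15

15


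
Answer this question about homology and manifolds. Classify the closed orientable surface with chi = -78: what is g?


chi = 2 - 2g for closed orientable surfaces.
-78 = 2 - 2g
2g = 2 - (-78) = 80
g = 40

40


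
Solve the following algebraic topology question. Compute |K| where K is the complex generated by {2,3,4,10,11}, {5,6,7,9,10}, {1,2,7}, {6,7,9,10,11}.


Each maximal simplex on m vertices has 2^m - 1 nonempty faces.
Take the union (dedupe shared faces).
Total distinct faces = 80

80


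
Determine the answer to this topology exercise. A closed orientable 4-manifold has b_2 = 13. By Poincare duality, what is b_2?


Poincare duality for closed orientable n-manifolds: b_k = b_{n-k}.
Here n = 4, so b_2 = b_2 = 13

13


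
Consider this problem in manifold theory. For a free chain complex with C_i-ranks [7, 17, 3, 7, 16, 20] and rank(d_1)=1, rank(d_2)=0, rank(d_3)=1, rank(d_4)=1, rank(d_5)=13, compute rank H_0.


rank H_k = rank(ker d_k) - rank(im d_{k+1}).
rank(ker d_0) = rank(C_0) - rank(d_0) = 7 - 0 = 7.
rank(im d_{0+1}) = 1.
rank H_0 = 7 - 1 = 6

6


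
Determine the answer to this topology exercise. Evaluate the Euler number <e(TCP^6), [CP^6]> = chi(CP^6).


For any closed oriented manifold, <e(TM),[M]> = chi(M).
chi(CP^6) = 6+1 = 7

7


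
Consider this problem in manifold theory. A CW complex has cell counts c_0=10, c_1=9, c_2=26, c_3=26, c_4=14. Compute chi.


chi = sum_k (-1)^k c_k.
= (-1)^0*10 + (-1)^1*9 + (-1)^2*26 + (-1)^3*26 + (-1)^4*14
= (10) + (-9) + (26) + (-26) + (14)
= 15

15


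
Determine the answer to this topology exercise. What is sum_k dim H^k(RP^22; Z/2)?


H^k(RP^22; Z/2) = Z/2 for each 0 <= k <= 22.
Total dimension = 22 + 1 = 23

23


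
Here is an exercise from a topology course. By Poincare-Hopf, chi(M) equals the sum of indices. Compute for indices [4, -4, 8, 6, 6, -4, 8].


Poincare-Hopf: chi(M) = sum of indices of zeros.
chi = (4) + (-4) + (8) + (6) + (6) + (-4) + (8) = 24

24


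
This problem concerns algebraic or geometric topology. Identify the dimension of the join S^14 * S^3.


Join of spheres: S^m * S^n = S^{m+n+1}.
dim = 14 + 3 + 1 = 18

18


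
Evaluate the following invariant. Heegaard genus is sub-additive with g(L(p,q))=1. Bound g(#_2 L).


Heegaard genus satisfies g(A#B) <= g(A) + g(B).
Each lens space has g = 1.
Upper bound: 2 * 1 = 2

2


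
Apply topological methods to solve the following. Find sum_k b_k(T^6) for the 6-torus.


b_k(T^6) = C(6,k), so the sum over k is sum_k C(6,k) = 2^6.
Total = 2^6 = 64

64


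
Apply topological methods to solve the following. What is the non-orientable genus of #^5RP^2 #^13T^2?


Since a >= 1, the sum is non-orientable; each T^2 can be replaced by RP^2 # RP^2 (since T^2#RP^2 = 3RP^2).
Total crosscaps k = 5 + 2*13 = 31.
Check via chi: chi = 5*1 + 13*0 - (5+13-1)*2 = -29 = 2 - k = -29. Consistent.

31


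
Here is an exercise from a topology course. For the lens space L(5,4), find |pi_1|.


pi_1(L(p,q)) = Z/pZ for any q coprime to p.
|pi_1(L(5,4))| = 5

5


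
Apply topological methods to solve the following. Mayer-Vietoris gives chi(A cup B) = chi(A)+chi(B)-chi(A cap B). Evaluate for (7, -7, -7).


chi(A cup B) = chi(A) + chi(B) - chi(A cap B)
= 7 + (-7) - (-7)
= 7

7


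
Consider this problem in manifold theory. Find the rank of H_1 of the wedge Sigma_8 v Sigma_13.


For a wedge: H_1(A v B) = H_1(A) + H_1(B).
b_1(Sigma_8) = 16, b_1(Sigma_13) = 26.
b_1 = 16 + 26 = 42

42


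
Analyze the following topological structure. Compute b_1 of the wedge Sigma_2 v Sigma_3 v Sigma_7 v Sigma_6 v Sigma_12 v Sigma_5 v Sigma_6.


For a wedge X v Y: reduced H_k(X v Y) = H_k(X) + H_k(Y).
Each Sigma_g contributes b_1 = 2g.
b_1 = 4 + 6 + 14 + 12 + 24 + 10 + 12 = 82

82


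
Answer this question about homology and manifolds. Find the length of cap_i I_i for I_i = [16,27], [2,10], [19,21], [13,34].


Intersection = [max(a_i), min(b_i)] = [19, 10].
Since 19 > 10, the intersection is empty.
Length = 0

0


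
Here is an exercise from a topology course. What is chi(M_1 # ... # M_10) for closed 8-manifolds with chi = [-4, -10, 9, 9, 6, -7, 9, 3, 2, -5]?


For n-manifolds: chi(A#B) = chi(A) + chi(B) - chi(S^8).
chi(S^8) = 1 + (-1)^8 = 2.
chi(#) = (sum chi_i) - (10-1)*chi(S^8) = 12 - 9*2 = -6

-6


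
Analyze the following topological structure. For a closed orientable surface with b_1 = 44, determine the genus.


For a closed orientable surface: b_1 = 2g.
44 = 2g
g = 44 / 2 = 22

22


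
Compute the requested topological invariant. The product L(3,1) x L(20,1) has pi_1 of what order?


pi_1(X x Y) = pi_1(X) x pi_1(Y).
pi_1(L(3,1)) = Z/3, pi_1(L(20,1)) = Z/20.
|Z/3 x Z/20| = 3 * 20 = 60

60


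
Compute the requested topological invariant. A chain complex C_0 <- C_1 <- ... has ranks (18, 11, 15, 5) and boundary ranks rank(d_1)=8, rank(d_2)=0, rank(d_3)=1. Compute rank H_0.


rank H_k = rank(ker d_k) - rank(im d_{k+1}).
rank(ker d_0) = rank(C_0) - rank(d_0) = 18 - 0 = 18.
rank(im d_{0+1}) = 8.
rank H_0 = 18 - 8 = 10

10


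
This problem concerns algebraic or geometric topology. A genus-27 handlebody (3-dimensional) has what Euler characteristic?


A genus-g handlebody deformation retracts to a wedge of g circles.
chi(vee_g S^1) = 1 - g.
chi(H_27) = 1 - 27 = -26

-26


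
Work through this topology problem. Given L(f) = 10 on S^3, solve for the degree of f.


L(f) = 1 + (-1)^3 deg(f) on S^3.
10 = 1 + (-1)^3 * deg(f)
(-1)^3 * deg(f) = 9
deg(f) = -9

-9


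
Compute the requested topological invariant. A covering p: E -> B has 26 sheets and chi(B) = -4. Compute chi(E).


For a finite covering: chi(E) = (number of sheets) * chi(B).
chi(E) = 26 * (-4) = -104

-104


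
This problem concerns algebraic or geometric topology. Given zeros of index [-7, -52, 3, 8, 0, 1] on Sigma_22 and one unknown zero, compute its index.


Poincare-Hopf: sum of indices = chi(M).
chi(Sigma_22) = 2 - 2*22 = -42.
Sum of known indices = -47.
x = chi - (sum known) = -42 - (-47) = 5

5


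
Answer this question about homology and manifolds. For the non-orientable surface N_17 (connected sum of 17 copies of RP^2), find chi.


For a non-orientable closed surface with k crosscaps: chi = 2 - k.
Here k = 17.
chi = 2 - 17 = -15

-15


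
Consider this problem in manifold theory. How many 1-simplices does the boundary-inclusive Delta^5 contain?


Delta^5 has 5+1 vertices. A 1-face is a choice of 1+1 vertices.
f_1 = C(5+1, 1+1) = C(6,2) = 15

15


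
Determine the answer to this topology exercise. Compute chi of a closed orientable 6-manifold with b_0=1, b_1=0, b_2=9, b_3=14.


By Poincare duality b_k = b_{6-k}, so full Betti numbers: b_0=1, b_1=0, b_2=9, b_3=14, b_4=9, b_5=0, b_6=1.
chi = sum (-1)^k b_k = 6

6


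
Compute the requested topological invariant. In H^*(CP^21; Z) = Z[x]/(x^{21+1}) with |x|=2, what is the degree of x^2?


|x| = 2 in H^*(CP^n).
|x^2| = 2 * |x| = 2 * 2 = 4

4


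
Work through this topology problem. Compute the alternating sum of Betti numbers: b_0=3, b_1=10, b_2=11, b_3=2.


chi = sum_k (-1)^k b_k.
= (3) + (-10) + (11) + (-2)
= 2

2


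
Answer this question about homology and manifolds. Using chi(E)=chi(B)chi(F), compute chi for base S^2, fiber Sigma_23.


chi(S^2) = 2 (n even), chi(Sigma_23) = 2 - 2*23 = -44.
chi(E) = 2 * (-44) = -88

-88


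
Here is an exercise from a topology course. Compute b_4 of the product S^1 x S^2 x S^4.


Each S^d has Poincare polynomial 1 + t^d.
The product S^1 x S^2 x S^4 has Poincare polynomial prod(1+t^d_i).
Expanding: b_0=1, b_1=1, b_2=1, b_3=1, b_4=1, b_5=1, b_6=1, b_7=1.
b_4 = 1

1


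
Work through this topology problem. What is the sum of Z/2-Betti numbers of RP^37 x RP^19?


dim H^*(RP^n; Z/2) = n+1 (one Z/2 in each degree 0..n).
Total Betti number is multiplicative.
Total = (37+1) * (19+1) = 38 * 20 = 760

760


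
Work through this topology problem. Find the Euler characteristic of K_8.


K_8: V = 8, E = C(8,2) = 28.
chi = V - E = 8 - 28 = -20

-20


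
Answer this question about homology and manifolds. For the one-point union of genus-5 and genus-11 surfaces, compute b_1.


For a wedge: H_1(A v B) = H_1(A) + H_1(B).
b_1(Sigma_5) = 10, b_1(Sigma_11) = 22.
b_1 = 10 + 22 = 32

32


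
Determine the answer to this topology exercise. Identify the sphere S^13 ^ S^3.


S^m ^ S^n = S^{m+n}.
k = 13 + 3 = 16

16


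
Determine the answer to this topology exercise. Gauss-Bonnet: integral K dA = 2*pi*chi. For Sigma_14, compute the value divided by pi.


Gauss-Bonnet: integral K dA = 2*pi*chi(M).
chi(Sigma_14) = 2 - 2*14 = -26.
(integral K dA)/pi = 2*chi = 2*(-26) = -52

-52


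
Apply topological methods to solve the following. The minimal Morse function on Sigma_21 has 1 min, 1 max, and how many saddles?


A perfect Morse function has m_k = b_k.
For Sigma_21: b_0=1, b_1=2g=42, b_2=1.
Saddles m_1 = 2g = 42

42


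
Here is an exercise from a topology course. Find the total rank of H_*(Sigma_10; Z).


For Sigma_10: b_0 = 1, b_1 = 2g = 20, b_2 = 1.
Total = 1 + 20 + 1 = 22

22


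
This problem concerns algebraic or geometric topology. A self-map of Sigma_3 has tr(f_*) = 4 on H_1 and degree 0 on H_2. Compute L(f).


L(f) = tr(f_0*) - tr(f_1*) + tr(f_2*).
= 1 - (4) + (0)
= -3

-3


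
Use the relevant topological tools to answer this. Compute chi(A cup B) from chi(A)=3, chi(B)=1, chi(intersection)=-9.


chi(A cup B) = chi(A) + chi(B) - chi(A cap B)
= 3 + (1) - (-9)
= 13

13


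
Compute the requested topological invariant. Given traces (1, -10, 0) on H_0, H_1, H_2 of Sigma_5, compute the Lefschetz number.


L(f) = tr(f_0*) - tr(f_1*) + tr(f_2*).
= 1 - (-10) + (0)
= 11

11


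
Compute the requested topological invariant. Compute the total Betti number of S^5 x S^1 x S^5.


Total Betti number is multiplicative under products.
Each S^d (d>=1) has total Betti number 2.
There are 3 sphere factors.
Total = 2^3 = 8

8


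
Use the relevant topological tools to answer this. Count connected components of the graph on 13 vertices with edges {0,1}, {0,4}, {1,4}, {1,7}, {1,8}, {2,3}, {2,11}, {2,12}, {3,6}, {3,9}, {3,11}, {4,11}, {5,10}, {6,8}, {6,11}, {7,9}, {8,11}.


Run DFS/union-find over 13 vertices.
V = 13, E = 17.
Number of components = 2

2


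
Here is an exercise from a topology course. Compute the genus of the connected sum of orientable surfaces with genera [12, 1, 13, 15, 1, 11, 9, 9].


Genus is additive under connected sum of orientable surfaces.
g = 12 + 1 + 13 + 15 + 1 + 11 + 9 + 9 = 71

71


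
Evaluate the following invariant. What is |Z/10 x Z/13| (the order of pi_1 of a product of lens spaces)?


pi_1(X x Y) = pi_1(X) x pi_1(Y).
pi_1(L(10,1)) = Z/10, pi_1(L(13,1)) = Z/13.
|Z/10 x Z/13| = 10 * 13 = 130

130


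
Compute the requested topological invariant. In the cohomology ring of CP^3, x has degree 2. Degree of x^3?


|x| = 2 in H^*(CP^n).
|x^3| = 3 * |x| = 3 * 2 = 6

6


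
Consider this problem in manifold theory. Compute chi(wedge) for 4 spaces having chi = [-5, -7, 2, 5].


chi(A v B) = chi(A) + chi(B) - 1 (one point identified).
For 4 spaces: chi = (sum chi_i) - (4 - 1).
sum = -5; chi = -5 - 3 = -8

-8


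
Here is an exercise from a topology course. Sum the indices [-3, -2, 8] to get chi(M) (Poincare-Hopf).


Poincare-Hopf: chi(M) = sum of indices of zeros.
chi = (-3) + (-2) + (8) = 3

3


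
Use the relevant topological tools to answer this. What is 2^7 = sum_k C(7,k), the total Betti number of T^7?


b_k(T^7) = C(7,k), so the sum over k is sum_k C(7,k) = 2^7.
Total = 2^7 = 128

128


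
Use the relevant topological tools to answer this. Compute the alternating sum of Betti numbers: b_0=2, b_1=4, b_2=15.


chi = sum_k (-1)^k b_k.
= (2) + (-4) + (15)
= 13

13


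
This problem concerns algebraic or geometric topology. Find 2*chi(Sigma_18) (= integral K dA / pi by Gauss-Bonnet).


Gauss-Bonnet: integral K dA = 2*pi*chi(M).
chi(Sigma_18) = 2 - 2*18 = -34.
(integral K dA)/pi = 2*chi = 2*(-34) = -68

-68


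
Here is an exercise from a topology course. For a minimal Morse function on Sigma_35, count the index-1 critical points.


A perfect Morse function has m_k = b_k.
For Sigma_35: b_0=1, b_1=2g=70, b_2=1.
Saddles m_1 = 2g = 70

70


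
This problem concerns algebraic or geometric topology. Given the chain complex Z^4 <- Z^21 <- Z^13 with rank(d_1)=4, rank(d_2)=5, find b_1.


rank H_k = rank(ker d_k) - rank(im d_{k+1}).
rank(ker d_1) = rank(C_1) - rank(d_1) = 21 - 4 = 17.
rank(im d_{1+1}) = 5.
rank H_1 = 17 - 5 = 12

12


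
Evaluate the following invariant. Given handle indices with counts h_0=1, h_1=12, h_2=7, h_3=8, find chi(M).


Handles of index k contribute (-1)^k to chi (same as CW cells).
chi = (1) + (-12) + (7) + (-8) = -12

-12


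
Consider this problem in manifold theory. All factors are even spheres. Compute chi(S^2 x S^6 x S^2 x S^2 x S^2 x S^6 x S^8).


chi is multiplicative: chi(X x Y) = chi(X) chi(Y).
Each even-dim sphere has chi = 2. There are 7 factors.
chi = 2^7 = 128

128


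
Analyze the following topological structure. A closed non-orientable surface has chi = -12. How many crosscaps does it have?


chi = 2 - k for closed non-orientable surfaces with k crosscaps.
-12 = 2 - k
k = 2 - (-12) = 14

14


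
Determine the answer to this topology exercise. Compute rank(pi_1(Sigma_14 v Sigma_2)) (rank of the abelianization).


For a wedge: H_1(A v B) = H_1(A) + H_1(B).
b_1(Sigma_14) = 28, b_1(Sigma_2) = 4.
b_1 = 28 + 4 = 32

32


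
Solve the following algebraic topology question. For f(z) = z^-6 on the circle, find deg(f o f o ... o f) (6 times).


deg(f) = -6. Degree is multiplicative: deg(f^6) = (deg f)^6.
deg(f^6) = (-6)^6 = 46656

46656


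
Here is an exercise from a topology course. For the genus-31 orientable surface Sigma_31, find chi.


For a closed orientable surface of genus g: chi = 2 - 2g.
Here g = 31.
chi = 2 - 2*31 = 2 - 62 = -60

-60


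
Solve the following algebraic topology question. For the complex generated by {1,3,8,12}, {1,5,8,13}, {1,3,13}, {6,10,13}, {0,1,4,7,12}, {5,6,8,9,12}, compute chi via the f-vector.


Enumerate all faces; f-vector: f_0=12, f_1=32, f_2=30, f_3=12, f_4=2.
chi = sum (-1)^k f_k = 0

0
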